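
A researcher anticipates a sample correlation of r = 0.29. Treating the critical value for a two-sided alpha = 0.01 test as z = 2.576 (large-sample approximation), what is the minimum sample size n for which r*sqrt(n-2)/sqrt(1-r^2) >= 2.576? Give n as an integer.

75

r√(n−2)/√(1−r²) ≥ 2.576  ⇔  n−2 ≥ (2.576)²·(1−r²)/r²
(1−r²)/r² = (1−0.0841)/0.0841 = 10.8906
n ≥ 2 + 6.635776·10.8906 = 2 + 72.2676 = 74.2676
⌈74.2676⌉ = 75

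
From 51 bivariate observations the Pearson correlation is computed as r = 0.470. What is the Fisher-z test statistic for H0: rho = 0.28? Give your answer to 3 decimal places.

1.541

Fisher z: atanh(0.470) = 0.510070, atanh(0.28) = 0.287682
z = (z_r − z_0)·√(n−3) = (0.510070 − 0.287682)·√48 = 0.222388 · 6.928203 = 1.541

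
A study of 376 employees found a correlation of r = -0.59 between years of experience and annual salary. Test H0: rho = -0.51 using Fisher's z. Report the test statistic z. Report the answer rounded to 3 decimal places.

z_r = atanh(-0.59) = -0.677666,  z_0 = atanh(-0.51) = -0.562730
SE = 1/√(n−3) = 1/√373 = 0.051778
z = (z_r − z_0)/SE = (-0.677666 − (-0.562730)) / 0.051778 = -0.114936 / 0.051778 = -2.220

-2.220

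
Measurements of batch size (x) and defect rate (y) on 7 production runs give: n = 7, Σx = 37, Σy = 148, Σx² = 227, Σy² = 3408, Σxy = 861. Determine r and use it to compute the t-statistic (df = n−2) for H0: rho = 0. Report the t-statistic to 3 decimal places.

S_xy = nΣxy − ΣxΣy = 7·861 − 37·148 = 6027 − 5476 = 551
S_xx = nΣx² − (Σx)² = 7·227 − 37² = 1589 − 1369 = 220
S_yy = nΣy² − (Σy)² = 7·3408 − 148² = 23856 − 21904 = 1952
r = S_xy / √(S_xx·S_yy) = 551 / √(220·1952) = 551 / √429440 = 551 / 655.3167 = 0.8408
t = r·√(n−2)/√(1−r²) = 0.8408·√5 / √(1−0.706945) = 1.880086 / 0.541346 = 3.473

3.473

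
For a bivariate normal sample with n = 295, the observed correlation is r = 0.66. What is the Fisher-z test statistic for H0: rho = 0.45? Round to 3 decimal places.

5.265

z_r = atanh(0.66) = 0.792814,  z_0 = atanh(0.45) = 0.484700
SE = 1/√(n−3) = 1/√292 = 0.058521
z = (z_r − z_0)/SE = (0.792814 − 0.484700) / 0.058521 = 0.308114 / 0.058521 = 5.265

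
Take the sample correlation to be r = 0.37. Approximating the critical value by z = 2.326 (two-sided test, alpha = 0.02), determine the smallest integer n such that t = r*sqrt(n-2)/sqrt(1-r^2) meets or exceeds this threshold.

37

Need r·√(n−2)/√(1−r²) ≥ 2.326
√(n−2) ≥ 2.326·√(1−0.1369) / 0.37 = 2.326·0.929032 / 0.37 = 5.8403
n−2 ≥ 34.1091  ⇒  n ≥ 36.1091
Smallest integer n = 37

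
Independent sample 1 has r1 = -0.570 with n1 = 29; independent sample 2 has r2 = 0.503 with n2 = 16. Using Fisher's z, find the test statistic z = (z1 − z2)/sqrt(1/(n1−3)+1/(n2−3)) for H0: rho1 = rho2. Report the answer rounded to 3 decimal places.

-3.535

Fisher z-transforms: z1 = atanh(-0.570) = -0.647523, z2 = atanh(0.503) = 0.553314; difference d = -1.200837
Var(d) = 1/26 + 1/13 = 0.0384615 + 0.0769231 = 0.1153846
z = d/√Var(d) = -1.200837 / √0.1153846 = -1.200837 / 0.339683 = -3.535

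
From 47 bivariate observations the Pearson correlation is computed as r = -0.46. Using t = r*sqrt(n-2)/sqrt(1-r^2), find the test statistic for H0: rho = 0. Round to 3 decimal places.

-3.475

1 − r² = 1 − 0.2116 = 0.7884;  √(1−r²) = 0.887919
√(n−2) = √45 = 6.708204
t = r·√(n−2)/√(1−r²) = -0.46 · 6.708204 / 0.887919 = -3.475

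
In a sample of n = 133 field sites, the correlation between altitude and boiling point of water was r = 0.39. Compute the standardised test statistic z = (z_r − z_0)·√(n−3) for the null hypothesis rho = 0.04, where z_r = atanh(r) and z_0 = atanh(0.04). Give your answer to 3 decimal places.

Fisher z: atanh(0.39) = 0.411800, atanh(0.04) = 0.040021
z = (z_r − z_0)·√(n−3) = (0.411800 − 0.040021)·√130 = 0.371779 · 11.401754 = 4.239

4.239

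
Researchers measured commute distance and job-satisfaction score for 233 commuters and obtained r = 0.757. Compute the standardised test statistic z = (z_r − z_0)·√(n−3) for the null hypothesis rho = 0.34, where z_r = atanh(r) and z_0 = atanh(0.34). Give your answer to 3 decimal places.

9.631

z_r = atanh(0.757) = 0.989151,  z_0 = atanh(0.34) = 0.354093
SE = 1/√(n−3) = 1/√230 = 0.065938
z = (z_r − z_0)/SE = (0.989151 − 0.354093) / 0.065938 = 0.635058 / 0.065938 = 9.631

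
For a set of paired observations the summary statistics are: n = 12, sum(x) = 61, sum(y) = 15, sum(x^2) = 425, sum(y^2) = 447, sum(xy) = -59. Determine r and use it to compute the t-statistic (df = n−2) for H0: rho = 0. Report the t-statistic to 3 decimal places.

Numerator: nΣxy − (Σx)(Σy) = 12·(-59) − (61)(15) = -1623
Denominator: √[(nΣx²−(Σx)²)(nΣy²−(Σy)²)]
  nΣx²−(Σx)² = 12·425 − 3721 = 1379;  nΣy²−(Σy)² = 12·447 − 225 = 5139
  √(1379·5139) = √7086681 = 2662.0821
r = -1623 / 2662.0821 = -0.6097
t = r·√(n−2)/√(1−r²) = -0.6097·√10 / √(1−0.371734) = -1.928041 / 0.792632 = -2.432

-2.432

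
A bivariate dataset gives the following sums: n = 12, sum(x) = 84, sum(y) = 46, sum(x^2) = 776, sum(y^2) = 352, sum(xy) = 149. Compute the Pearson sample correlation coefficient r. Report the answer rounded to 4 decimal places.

Numerator: nΣxy − (Σx)(Σy) = 12·149 − (84)(46) = -2076
Denominator: √[(nΣx²−(Σx)²)(nΣy²−(Σy)²)]
  nΣx²−(Σx)² = 12·776 − 7056 = 2256;  nΣy²−(Σy)² = 12·352 − 2116 = 2108
  √(2256·2108) = √4755648 = 2180.7448
r = -2076 / 2180.7448 = -0.9520

-0.9520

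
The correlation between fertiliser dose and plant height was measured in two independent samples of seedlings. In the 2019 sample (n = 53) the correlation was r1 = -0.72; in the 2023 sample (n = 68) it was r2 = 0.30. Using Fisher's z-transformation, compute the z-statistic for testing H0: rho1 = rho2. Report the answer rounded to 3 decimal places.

-6.471

Fisher z-transforms: z1 = atanh(-0.72) = -0.907645, z2 = atanh(0.30) = 0.309520; difference d = -1.217165
Var(d) = 1/50 + 1/65 = 0.0200000 + 0.0153846 = 0.0353846
z = d/√Var(d) = -1.217165 / √0.0353846 = -1.217165 / 0.188108 = -6.471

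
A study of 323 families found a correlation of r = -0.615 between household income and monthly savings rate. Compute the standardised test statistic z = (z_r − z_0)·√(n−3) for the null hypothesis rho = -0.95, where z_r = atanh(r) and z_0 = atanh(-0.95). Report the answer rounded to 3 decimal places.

19.943

z_r = atanh(-0.615) = -0.716923,  z_0 = atanh(-0.95) = -1.831781
SE = 1/√(n−3) = 1/√320 = 0.055902
z = (z_r − z_0)/SE = (-0.716923 − (-1.831781)) / 0.055902 = 1.114858 / 0.055902 = 19.943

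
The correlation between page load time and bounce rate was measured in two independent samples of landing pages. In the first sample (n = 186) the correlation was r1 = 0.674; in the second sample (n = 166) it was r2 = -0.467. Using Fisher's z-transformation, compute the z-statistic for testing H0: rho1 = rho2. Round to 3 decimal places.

z1 = atanh(0.674) = 0.818037,  z2 = atanh(-0.467) = -0.506227
SE = √(1/(n1−3) + 1/(n2−3)) = √(1/183 + 1/163) = √(0.0054645 + 0.0061350) = √0.0115995 = 0.107701
z = (z1 − z2)/SE = (0.818037 − (-0.506227)) / 0.107701 = 1.324264 / 0.107701 = 12.296

12.296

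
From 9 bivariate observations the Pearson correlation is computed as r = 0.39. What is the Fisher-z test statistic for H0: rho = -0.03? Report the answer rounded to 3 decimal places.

z_r = atanh(0.39) = 0.411800,  z_0 = atanh(-0.03) = -0.030009
SE = 1/√(n−3) = 1/√6 = 0.408248
z = (z_r − z_0)/SE = (0.411800 − (-0.030009)) / 0.408248 = 0.441809 / 0.408248 = 1.082

1.082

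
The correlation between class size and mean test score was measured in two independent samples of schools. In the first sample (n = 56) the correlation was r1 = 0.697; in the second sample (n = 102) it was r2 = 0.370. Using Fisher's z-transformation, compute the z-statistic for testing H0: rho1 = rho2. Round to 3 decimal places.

z1 = atanh(0.697) = 0.861442,  z2 = atanh(0.370) = 0.388423
SE = √(1/(n1−3) + 1/(n2−3)) = √(1/53 + 1/99) = √(0.0188679 + 0.0101010) = √0.0289689 = 0.170203
z = (z1 − z2)/SE = (0.861442 − 0.388423) / 0.170203 = 0.473019 / 0.170203 = 2.779

2.779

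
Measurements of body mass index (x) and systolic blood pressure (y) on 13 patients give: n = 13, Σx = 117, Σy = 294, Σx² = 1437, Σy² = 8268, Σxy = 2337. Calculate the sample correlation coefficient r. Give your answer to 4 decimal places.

-0.3919

S_xy = nΣxy − ΣxΣy = 13·2337 − 117·294 = 30381 − 34398 = -4017
S_xx = nΣx² − (Σx)² = 13·1437 − 117² = 18681 − 13689 = 4992
S_yy = nΣy² − (Σy)² = 13·8268 − 294² = 107484 − 86436 = 21048
r = S_xy / √(S_xx·S_yy) = -4017 / √(4992·21048) = -4017 / √105071616 = -4017 / 10250.4447 = -0.3919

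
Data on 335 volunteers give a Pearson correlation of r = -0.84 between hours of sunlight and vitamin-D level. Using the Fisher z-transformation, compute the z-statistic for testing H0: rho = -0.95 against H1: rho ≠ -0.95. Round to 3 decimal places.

z_r = atanh(-0.84) = -1.221174,  z_0 = atanh(-0.95) = -1.831781
SE = 1/√(n−3) = 1/√332 = 0.054882
z = (z_r − z_0)/SE = (-1.221174 − (-1.831781)) / 0.054882 = 0.610607 / 0.054882 = 11.126

11.126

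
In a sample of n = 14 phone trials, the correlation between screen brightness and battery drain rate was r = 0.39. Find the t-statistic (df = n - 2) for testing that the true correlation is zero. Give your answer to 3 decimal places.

1.467

1 − r² = 1 − 0.1521 = 0.8479;  √(1−r²) = 0.920815
√(n−2) = √12 = 3.464102
t = r·√(n−2)/√(1−r²) = 0.39 · 3.464102 / 0.920815 = 1.467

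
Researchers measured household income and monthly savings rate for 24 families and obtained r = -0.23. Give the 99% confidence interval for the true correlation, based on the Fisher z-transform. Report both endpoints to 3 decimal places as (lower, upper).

z_r = atanh(-0.23) = -0.234189;  SE = 1/√(n−3) = 1/√21 = 0.218218
z-limits: -0.234189 ± 2.576·0.218218 = -0.234189 ± 0.562130 = [-0.796319, 0.327941]
ρ-limits: (tanh -0.796319, tanh 0.327941) = (-0.662, 0.317)

(-0.662, 0.317)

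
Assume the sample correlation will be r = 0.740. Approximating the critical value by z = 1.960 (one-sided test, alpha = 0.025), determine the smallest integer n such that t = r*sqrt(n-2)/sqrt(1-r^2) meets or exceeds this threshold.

Need r·√(n−2)/√(1−r²) ≥ 1.960
√(n−2) ≥ 1.960·√(1−0.547600) / 0.740 = 1.960·0.672607 / 0.740 = 1.7815
n−2 ≥ 3.1737  ⇒  n ≥ 5.1737
Smallest integer n = 6

6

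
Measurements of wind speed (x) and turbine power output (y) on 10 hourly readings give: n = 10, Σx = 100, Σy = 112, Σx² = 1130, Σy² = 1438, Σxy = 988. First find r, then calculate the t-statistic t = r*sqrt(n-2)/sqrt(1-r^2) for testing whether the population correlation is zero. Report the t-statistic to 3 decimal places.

-4.651

Numerator: nΣxy − (Σx)(Σy) = 10·988 − (100)(112) = -1320
Denominator: √[(nΣx²−(Σx)²)(nΣy²−(Σy)²)]
  nΣx²−(Σx)² = 10·1130 − 10000 = 1300;  nΣy²−(Σy)² = 10·1438 − 12544 = 1836
  √(1300·1836) = √2386800 = 1544.9272
r = -1320 / 1544.9272 = -0.8544
t = r·√(n−2)/√(1−r²) = -0.8544·√8 / √(1−0.729999) = -2.416608 / 0.519616 = -4.651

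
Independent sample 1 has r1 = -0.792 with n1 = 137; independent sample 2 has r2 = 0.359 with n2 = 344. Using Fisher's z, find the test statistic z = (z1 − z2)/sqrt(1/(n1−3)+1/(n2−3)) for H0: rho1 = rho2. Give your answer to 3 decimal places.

z1 = atanh(-0.792) = -1.076775,  z2 = atanh(0.359) = 0.375737
SE = √(1/(n1−3) + 1/(n2−3)) = √(1/134 + 1/341) = √(0.0074627 + 0.0029326) = √0.0103953 = 0.101957
z = (z1 − z2)/SE = (-1.076775 − 0.375737) / 0.101957 = -1.452512 / 0.101957 = -14.246

-14.246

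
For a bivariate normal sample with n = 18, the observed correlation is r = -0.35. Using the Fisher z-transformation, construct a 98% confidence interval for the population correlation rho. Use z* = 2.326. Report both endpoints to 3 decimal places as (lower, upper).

(-0.747, 0.231)

z_r = atanh(-0.35) = -0.365444;  SE = 1/√(n−3) = 1/√15 = 0.258199
z-limits: -0.365444 ± 2.326·0.258199 = -0.365444 ± 0.600571 = [-0.966015, 0.235127]
ρ-limits: (tanh -0.966015, tanh 0.235127) = (-0.747, 0.231)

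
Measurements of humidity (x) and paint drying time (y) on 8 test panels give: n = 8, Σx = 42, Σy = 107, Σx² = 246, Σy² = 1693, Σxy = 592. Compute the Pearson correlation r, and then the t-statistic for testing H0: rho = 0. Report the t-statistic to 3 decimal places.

S_xy = nΣxy − ΣxΣy = 8·592 − 42·107 = 4736 − 4494 = 242
S_xx = nΣx² − (Σx)² = 8·246 − 42² = 1968 − 1764 = 204
S_yy = nΣy² − (Σy)² = 8·1693 − 107² = 13544 − 11449 = 2095
r = S_xy / √(S_xx·S_yy) = 242 / √(204·2095) = 242 / √427380 = 242 / 653.7431 = 0.3702
t = r·√(n−2)/√(1−r²) = 0.3702·√6 / √(1−0.137048) = 0.906801 / 0.928952 = 0.976

0.976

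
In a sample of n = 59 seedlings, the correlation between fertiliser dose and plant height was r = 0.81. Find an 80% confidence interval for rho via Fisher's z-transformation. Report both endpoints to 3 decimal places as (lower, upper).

(0.742, 0.861)

z_r = atanh(0.81) = 1.127029;  SE = 1/√(n−3) = 1/√56 = 0.133631
z-limits: 1.127029 ± 1.282·0.133631 = 1.127029 ± 0.171315 = [0.955714, 1.298344]
ρ-limits: (tanh 0.955714, tanh 1.298344) = (0.742, 0.861)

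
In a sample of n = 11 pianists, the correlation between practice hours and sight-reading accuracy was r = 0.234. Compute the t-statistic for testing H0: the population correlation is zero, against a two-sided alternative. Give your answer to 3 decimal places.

t = r·√(n−2) / √(1−r²) with r = 0.234, n = 11
  = 0.234·√9 / √(1 − 0.054756)
  = 0.234·3.000000 / 0.972237
  = 0.702000 / 0.972237 = 0.722

0.722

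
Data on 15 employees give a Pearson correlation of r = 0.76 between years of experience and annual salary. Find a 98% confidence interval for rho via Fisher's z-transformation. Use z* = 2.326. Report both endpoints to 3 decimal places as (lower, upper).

(0.314, 0.931)

Fisher z: z_r = atanh(r) = ½·ln((1+0.76)/(1−0.76)) = 0.996215
SE(z) = 1/√(n−3) = 1/√12 = 0.288675
98% ⇒ z* = 2.326; margin = 2.326·0.288675 = 0.671458
CI on z-scale: (0.324757, 1.667673)
Back-transform: tanh(0.324757) = 0.313802, tanh(1.667673) = 0.931243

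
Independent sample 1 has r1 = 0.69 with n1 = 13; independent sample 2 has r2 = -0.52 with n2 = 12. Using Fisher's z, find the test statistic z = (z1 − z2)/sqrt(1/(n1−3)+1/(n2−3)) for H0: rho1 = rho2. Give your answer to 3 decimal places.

z1 = atanh(0.69) = 0.847956,  z2 = atanh(-0.52) = -0.576340
SE = √(1/(n1−3) + 1/(n2−3)) = √(1/10 + 1/9) = √(0.1000000 + 0.1111111) = √0.2111111 = 0.459468
z = (z1 − z2)/SE = (0.847956 − (-0.576340)) / 0.459468 = 1.424296 / 0.459468 = 3.100

3.100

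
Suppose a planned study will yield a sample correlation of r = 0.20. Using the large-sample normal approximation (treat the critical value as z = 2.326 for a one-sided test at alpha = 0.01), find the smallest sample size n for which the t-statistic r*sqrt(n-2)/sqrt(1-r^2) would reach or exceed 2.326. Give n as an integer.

r√(n−2)/√(1−r²) ≥ 2.326  ⇔  n−2 ≥ (2.326)²·(1−r²)/r²
(1−r²)/r² = (1−0.0400)/0.0400 = 24.0000
n ≥ 2 + 5.410276·24.0000 = 2 + 129.8466 = 131.8466
⌈131.8466⌉ = 132

132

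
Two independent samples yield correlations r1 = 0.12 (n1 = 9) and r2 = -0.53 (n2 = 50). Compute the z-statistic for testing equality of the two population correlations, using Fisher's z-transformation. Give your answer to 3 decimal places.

1.639

Fisher z-transforms: z1 = atanh(0.12) = 0.120581, z2 = atanh(-0.53) = -0.590145; difference d = 0.710726
Var(d) = 1/6 + 1/47 = 0.1666667 + 0.0212766 = 0.1879433
z = d/√Var(d) = 0.710726 / √0.1879433 = 0.710726 / 0.433524 = 1.639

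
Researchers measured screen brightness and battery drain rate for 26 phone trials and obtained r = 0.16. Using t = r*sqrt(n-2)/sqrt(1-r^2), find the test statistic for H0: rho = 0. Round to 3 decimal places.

t = r·√(n−2) / √(1−r²) with r = 0.16, n = 26
  = 0.16·√24 / √(1 − 0.0256)
  = 0.16·4.898979 / 0.987117
  = 0.783837 / 0.987117 = 0.794

0.794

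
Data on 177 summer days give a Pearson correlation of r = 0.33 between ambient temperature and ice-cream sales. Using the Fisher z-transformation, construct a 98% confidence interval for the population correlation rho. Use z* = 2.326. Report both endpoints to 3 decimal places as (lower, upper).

(0.165, 0.477)

z_r = atanh(0.33) = 0.342828;  SE = 1/√(n−3) = 1/√174 = 0.075810
z-limits: 0.342828 ± 2.326·0.075810 = 0.342828 ± 0.176334 = [0.166494, 0.519162]
ρ-limits: (tanh 0.166494, tanh 0.519162) = (0.165, 0.477)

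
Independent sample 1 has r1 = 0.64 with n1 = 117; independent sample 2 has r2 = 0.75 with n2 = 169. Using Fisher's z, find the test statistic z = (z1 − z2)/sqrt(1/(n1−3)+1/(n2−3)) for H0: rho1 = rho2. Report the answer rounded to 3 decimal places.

-1.766

Fisher z-transforms: z1 = atanh(0.64) = 0.758174, z2 = atanh(0.75) = 0.972955; difference d = -0.214781
Var(d) = 1/114 + 1/166 = 0.0087719 + 0.0060241 = 0.0147960
z = d/√Var(d) = -0.214781 / √0.0147960 = -0.214781 / 0.121639 = -1.766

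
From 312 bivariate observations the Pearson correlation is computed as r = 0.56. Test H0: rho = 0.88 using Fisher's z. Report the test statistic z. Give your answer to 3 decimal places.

-13.060

Fisher z: atanh(0.56) = 0.632833, atanh(0.88) = 1.375768
z = (z_r − z_0)·√(n−3) = (0.632833 − 1.375768)·√309 = -0.742935 · 17.578396 = -13.060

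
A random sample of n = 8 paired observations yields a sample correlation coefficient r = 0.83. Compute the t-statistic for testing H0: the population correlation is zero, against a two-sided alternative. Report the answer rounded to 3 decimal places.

3.645

1 − r² = 1 − 0.6889 = 0.3111;  √(1−r²) = 0.557763
√(n−2) = √6 = 2.449490
t = r·√(n−2)/√(1−r²) = 0.83 · 2.449490 / 0.557763 = 3.645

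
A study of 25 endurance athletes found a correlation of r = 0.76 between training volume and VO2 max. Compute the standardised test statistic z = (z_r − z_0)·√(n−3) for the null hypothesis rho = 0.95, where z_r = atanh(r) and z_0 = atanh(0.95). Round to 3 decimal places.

-3.919

z_r = atanh(0.76) = 0.996215,  z_0 = atanh(0.95) = 1.831781
SE = 1/√(n−3) = 1/√22 = 0.213201
z = (z_r − z_0)/SE = (0.996215 − 1.831781) / 0.213201 = -0.835566 / 0.213201 = -3.919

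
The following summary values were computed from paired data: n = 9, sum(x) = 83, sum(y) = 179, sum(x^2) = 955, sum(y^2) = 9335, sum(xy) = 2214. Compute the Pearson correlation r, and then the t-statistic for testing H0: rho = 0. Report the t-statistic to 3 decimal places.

Numerator: nΣxy − (Σx)(Σy) = 9·2214 − (83)(179) = 5069
Denominator: √[(nΣx²−(Σx)²)(nΣy²−(Σy)²)]
  nΣx²−(Σx)² = 9·955 − 6889 = 1706;  nΣy²−(Σy)² = 9·9335 − 32041 = 51974
  √(1706·51974) = √88667644 = 9416.3498
r = 5069 / 9416.3498 = 0.5383
t = r·√(n−2)/√(1−r²) = 0.5383·√7 / √(1−0.289767) = 1.424208 / 0.842753 = 1.690

1.690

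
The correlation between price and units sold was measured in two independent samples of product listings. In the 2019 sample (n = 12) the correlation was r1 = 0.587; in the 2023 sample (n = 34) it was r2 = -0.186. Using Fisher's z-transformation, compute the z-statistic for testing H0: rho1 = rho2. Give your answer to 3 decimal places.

z1 = atanh(0.587) = 0.673077,  z2 = atanh(-0.186) = -0.188191
SE = √(1/(n1−3) + 1/(n2−3)) = √(1/9 + 1/31) = √(0.1111111 + 0.0322581) = √0.1433692 = 0.378641
z = (z1 − z2)/SE = (0.673077 − (-0.188191)) / 0.378641 = 0.861268 / 0.378641 = 2.275

2.275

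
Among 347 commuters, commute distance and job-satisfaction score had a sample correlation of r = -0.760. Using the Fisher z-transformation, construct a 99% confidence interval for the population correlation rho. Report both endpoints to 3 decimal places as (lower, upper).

(-0.813, -0.695)

Fisher z: z_r = atanh(r) = ½·ln((1+(-0.760))/(1−(-0.760))) = -0.996215
SE(z) = 1/√(n−3) = 1/√344 = 0.053916
99% ⇒ z* = 2.576; margin = 2.576·0.053916 = 0.138888
CI on z-scale: (-1.135103, -0.857327)
Back-transform: tanh(-1.135103) = -0.812759, tanh(-0.857327) = -0.694878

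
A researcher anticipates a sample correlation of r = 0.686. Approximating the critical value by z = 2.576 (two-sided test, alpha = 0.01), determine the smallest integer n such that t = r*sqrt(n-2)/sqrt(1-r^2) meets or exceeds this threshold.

10

Need r·√(n−2)/√(1−r²) ≥ 2.576
√(n−2) ≥ 2.576·√(1−0.470596) / 0.686 = 2.576·0.727602 / 0.686 = 2.7322
n−2 ≥ 7.4649  ⇒  n ≥ 9.4649
Smallest integer n = 10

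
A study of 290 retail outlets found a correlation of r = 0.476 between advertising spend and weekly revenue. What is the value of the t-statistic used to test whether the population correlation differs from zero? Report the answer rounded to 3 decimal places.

t = r·√(n−2) / √(1−r²) with r = 0.476, n = 290
  = 0.476·√288 / √(1 − 0.226576)
  = 0.476·16.970563 / 0.879445
  = 8.077988 / 0.879445 = 9.185

9.185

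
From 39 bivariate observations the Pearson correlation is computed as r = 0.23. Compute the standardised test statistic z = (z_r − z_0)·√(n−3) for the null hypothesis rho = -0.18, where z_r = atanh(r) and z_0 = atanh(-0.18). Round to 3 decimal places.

Fisher z: atanh(0.23) = 0.234189, atanh(-0.18) = -0.181983
z = (z_r − z_0)·√(n−3) = (0.234189 − (-0.181983))·√36 = 0.416172 · 6.000000 = 2.497

2.497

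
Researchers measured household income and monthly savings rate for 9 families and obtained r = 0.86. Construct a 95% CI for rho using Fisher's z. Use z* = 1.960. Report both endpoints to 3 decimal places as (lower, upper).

(0.457, 0.970)

Fisher z: z_r = atanh(r) = ½·ln((1+0.86)/(1−0.86)) = 1.293345
SE(z) = 1/√(n−3) = 1/√6 = 0.408248
95% ⇒ z* = 1.960; margin = 1.960·0.408248 = 0.800166
CI on z-scale: (0.493179, 2.093511)
Back-transform: tanh(0.493179) = 0.456736, tanh(2.093511) = 0.970072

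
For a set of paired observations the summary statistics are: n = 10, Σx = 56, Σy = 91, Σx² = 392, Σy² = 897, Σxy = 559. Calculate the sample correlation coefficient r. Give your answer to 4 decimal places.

0.6721

S_xy = nΣxy − ΣxΣy = 10·559 − 56·91 = 5590 − 5096 = 494
S_xx = nΣx² − (Σx)² = 10·392 − 56² = 3920 − 3136 = 784
S_yy = nΣy² − (Σy)² = 10·897 − 91² = 8970 − 8281 = 689
r = S_xy / √(S_xx·S_yy) = 494 / √(784·689) = 494 / √540176 = 494 / 734.9667 = 0.6721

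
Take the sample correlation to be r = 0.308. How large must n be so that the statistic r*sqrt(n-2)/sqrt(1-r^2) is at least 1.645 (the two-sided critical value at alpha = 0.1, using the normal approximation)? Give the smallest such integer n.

28

r√(n−2)/√(1−r²) ≥ 1.645  ⇔  n−2 ≥ (1.645)²·(1−r²)/r²
(1−r²)/r² = (1−0.094864)/0.094864 = 9.5414
n ≥ 2 + 2.706025·9.5414 = 2 + 25.8193 = 27.8193
⌈27.8193⌉ = 28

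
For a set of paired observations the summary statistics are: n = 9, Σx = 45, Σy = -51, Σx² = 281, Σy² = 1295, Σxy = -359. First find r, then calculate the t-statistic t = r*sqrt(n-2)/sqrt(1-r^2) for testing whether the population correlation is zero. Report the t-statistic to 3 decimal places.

S_xy = nΣxy − ΣxΣy = 9·(-359) − 45·(-51) = -3231 − (-2295) = -936
S_xx = nΣx² − (Σx)² = 9·281 − 45² = 2529 − 2025 = 504
S_yy = nΣy² − (Σy)² = 9·1295 − (-51)² = 11655 − 2601 = 9054
r = S_xy / √(S_xx·S_yy) = -936 / √(504·9054) = -936 / √4563216 = -936 / 2136.1685 = -0.4382
t = r·√(n−2)/√(1−r²) = -0.4382·√7 / √(1−0.192019) = -1.159368 / 0.898878 = -1.290

-1.290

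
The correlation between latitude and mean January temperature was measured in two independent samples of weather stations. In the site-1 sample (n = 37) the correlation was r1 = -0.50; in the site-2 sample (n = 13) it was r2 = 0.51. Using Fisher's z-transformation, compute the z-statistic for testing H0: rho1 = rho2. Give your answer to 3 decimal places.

z1 = atanh(-0.50) = -0.549306,  z2 = atanh(0.51) = 0.562730
SE = √(1/(n1−3) + 1/(n2−3)) = √(1/34 + 1/10) = √(0.0294118 + 0.1000000) = √0.1294118 = 0.359739
z = (z1 − z2)/SE = (-0.549306 − 0.562730) / 0.359739 = -1.112036 / 0.359739 = -3.091

-3.091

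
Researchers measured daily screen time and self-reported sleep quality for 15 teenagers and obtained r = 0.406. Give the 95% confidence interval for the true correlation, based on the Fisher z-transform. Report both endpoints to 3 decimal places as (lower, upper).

(-0.134, 0.760)

Fisher z: z_r = atanh(r) = ½·ln((1+0.406)/(1−0.406)) = 0.430812
SE(z) = 1/√(n−3) = 1/√12 = 0.288675
95% ⇒ z* = 1.960; margin = 1.960·0.288675 = 0.565803
CI on z-scale: (-0.134991, 0.996615)
Back-transform: tanh(-0.134991) = -0.134177, tanh(0.996615) = 0.760169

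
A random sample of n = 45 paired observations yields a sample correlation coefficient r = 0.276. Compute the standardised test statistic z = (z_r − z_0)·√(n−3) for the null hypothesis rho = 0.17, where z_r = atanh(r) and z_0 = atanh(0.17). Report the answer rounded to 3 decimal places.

0.724

z_r = atanh(0.276) = 0.283347,  z_0 = atanh(0.17) = 0.171667
SE = 1/√(n−3) = 1/√42 = 0.154303
z = (z_r − z_0)/SE = (0.283347 − 0.171667) / 0.154303 = 0.111680 / 0.154303 = 0.724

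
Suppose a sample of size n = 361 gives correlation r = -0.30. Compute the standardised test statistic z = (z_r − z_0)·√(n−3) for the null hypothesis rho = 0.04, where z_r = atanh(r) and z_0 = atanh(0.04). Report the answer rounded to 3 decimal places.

-6.614

Fisher z: atanh(-0.30) = -0.309520, atanh(0.04) = 0.040021
z = (z_r − z_0)·√(n−3) = (-0.309520 − 0.040021)·√358 = -0.349541 · 18.920888 = -6.614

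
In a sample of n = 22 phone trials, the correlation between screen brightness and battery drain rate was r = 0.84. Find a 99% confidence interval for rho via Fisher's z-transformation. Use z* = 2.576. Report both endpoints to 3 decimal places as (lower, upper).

(0.558, 0.948)

z_r = atanh(0.84) = 1.221174;  SE = 1/√(n−3) = 1/√19 = 0.229416
z-limits: 1.221174 ± 2.576·0.229416 = 1.221174 ± 0.590976 = [0.630198, 1.812150]
ρ-limits: (tanh 0.630198, tanh 1.812150) = (0.558, 0.948)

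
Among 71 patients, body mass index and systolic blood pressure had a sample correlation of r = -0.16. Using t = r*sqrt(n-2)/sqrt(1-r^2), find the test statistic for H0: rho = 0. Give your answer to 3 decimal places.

1 − r² = 1 − 0.0256 = 0.9744;  √(1−r²) = 0.987117
√(n−2) = √69 = 8.306624
t = r·√(n−2)/√(1−r²) = -0.16 · 8.306624 / 0.987117 = -1.346

-1.346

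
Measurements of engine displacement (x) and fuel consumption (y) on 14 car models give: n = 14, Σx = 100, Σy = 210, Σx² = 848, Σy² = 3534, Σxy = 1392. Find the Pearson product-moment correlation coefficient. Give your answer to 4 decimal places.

Numerator: nΣxy − (Σx)(Σy) = 14·1392 − (100)(210) = -1512
Denominator: √[(nΣx²−(Σx)²)(nΣy²−(Σy)²)]
  nΣx²−(Σx)² = 14·848 − 10000 = 1872;  nΣy²−(Σy)² = 14·3534 − 44100 = 5376
  √(1872·5376) = √10063872 = 3172.3606
r = -1512 / 3172.3606 = -0.4766

-0.4766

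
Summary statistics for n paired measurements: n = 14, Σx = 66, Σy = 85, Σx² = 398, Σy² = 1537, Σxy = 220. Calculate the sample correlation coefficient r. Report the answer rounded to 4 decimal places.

Numerator: nΣxy − (Σx)(Σy) = 14·220 − (66)(85) = -2530
Denominator: √[(nΣx²−(Σx)²)(nΣy²−(Σy)²)]
  nΣx²−(Σx)² = 14·398 − 4356 = 1216;  nΣy²−(Σy)² = 14·1537 − 7225 = 14293
  √(1216·14293) = √17380288 = 4168.9673
r = -2530 / 4168.9673 = -0.6069

-0.6069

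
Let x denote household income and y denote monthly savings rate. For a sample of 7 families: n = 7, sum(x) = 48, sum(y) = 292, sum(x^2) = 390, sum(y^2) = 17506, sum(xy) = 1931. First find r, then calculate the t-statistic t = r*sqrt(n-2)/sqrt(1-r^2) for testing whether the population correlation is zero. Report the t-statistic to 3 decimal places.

Numerator: nΣxy − (Σx)(Σy) = 7·1931 − (48)(292) = -499
Denominator: √[(nΣx²−(Σx)²)(nΣy²−(Σy)²)]
  nΣx²−(Σx)² = 7·390 − 2304 = 426;  nΣy²−(Σy)² = 7·17506 − 85264 = 37278
  √(426·37278) = √15880428 = 3985.0255
r = -499 / 3985.0255 = -0.1252
t = r·√(n−2)/√(1−r²) = -0.1252·√5 / √(1−0.015675) = -0.279956 / 0.992132 = -0.282

-0.282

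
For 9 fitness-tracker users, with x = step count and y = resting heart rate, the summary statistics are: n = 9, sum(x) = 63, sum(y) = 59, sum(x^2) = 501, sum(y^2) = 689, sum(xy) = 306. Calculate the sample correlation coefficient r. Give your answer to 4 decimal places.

S_xy = nΣxy − ΣxΣy = 9·306 − 63·59 = 2754 − 3717 = -963
S_xx = nΣx² − (Σx)² = 9·501 − 63² = 4509 − 3969 = 540
S_yy = nΣy² − (Σy)² = 9·689 − 59² = 6201 − 3481 = 2720
r = S_xy / √(S_xx·S_yy) = -963 / √(540·2720) = -963 / √1468800 = -963 / 1211.9406 = -0.7946

-0.7946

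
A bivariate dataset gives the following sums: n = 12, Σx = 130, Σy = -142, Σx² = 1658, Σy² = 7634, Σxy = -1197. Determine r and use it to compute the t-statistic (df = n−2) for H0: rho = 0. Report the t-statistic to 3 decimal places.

0.922

S_xy = nΣxy − ΣxΣy = 12·(-1197) − 130·(-142) = -14364 − (-18460) = 4096
S_xx = nΣx² − (Σx)² = 12·1658 − 130² = 19896 − 16900 = 2996
S_yy = nΣy² − (Σy)² = 12·7634 − (-142)² = 91608 − 20164 = 71444
r = S_xy / √(S_xx·S_yy) = 4096 / √(2996·71444) = 4096 / √214046224 = 4096 / 14630.3187 = 0.2800
t = r·√(n−2)/√(1−r²) = 0.2800·√10 / √(1−0.078400) = 0.885438 / 0.960000 = 0.922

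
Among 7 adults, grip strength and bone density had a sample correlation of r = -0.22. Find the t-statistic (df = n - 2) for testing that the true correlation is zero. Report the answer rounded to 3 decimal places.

1 − r² = 1 − 0.0484 = 0.9516;  √(1−r²) = 0.975500
√(n−2) = √5 = 2.236068
t = r·√(n−2)/√(1−r²) = -0.22 · 2.236068 / 0.975500 = -0.504

-0.504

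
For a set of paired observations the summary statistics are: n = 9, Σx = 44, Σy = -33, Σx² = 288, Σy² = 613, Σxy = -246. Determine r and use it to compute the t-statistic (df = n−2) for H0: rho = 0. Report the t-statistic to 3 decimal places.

-1.322

Numerator: nΣxy − (Σx)(Σy) = 9·(-246) − (44)(-33) = -762
Denominator: √[(nΣx²−(Σx)²)(nΣy²−(Σy)²)]
  nΣx²−(Σx)² = 9·288 − 1936 = 656;  nΣy²−(Σy)² = 9·613 − 1089 = 4428
  √(656·4428) = √2904768 = 1704.3380
r = -762 / 1704.3380 = -0.4471
t = r·√(n−2)/√(1−r²) = -0.4471·√7 / √(1−0.199898) = -1.182915 / 0.894484 = -1.322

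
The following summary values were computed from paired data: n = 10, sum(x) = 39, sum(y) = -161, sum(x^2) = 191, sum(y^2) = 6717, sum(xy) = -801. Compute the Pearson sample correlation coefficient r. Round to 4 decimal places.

-0.4321

S_xy = nΣxy − ΣxΣy = 10·(-801) − 39·(-161) = -8010 − (-6279) = -1731
S_xx = nΣx² − (Σx)² = 10·191 − 39² = 1910 − 1521 = 389
S_yy = nΣy² − (Σy)² = 10·6717 − (-161)² = 67170 − 25921 = 41249
r = S_xy / √(S_xx·S_yy) = -1731 / √(389·41249) = -1731 / √16045861 = -1731 / 4005.7285 = -0.4321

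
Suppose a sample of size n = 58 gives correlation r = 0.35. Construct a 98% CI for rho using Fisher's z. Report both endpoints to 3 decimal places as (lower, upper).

z_r = atanh(0.35) = 0.365444;  SE = 1/√(n−3) = 1/√55 = 0.134840
z-limits: 0.365444 ± 2.326·0.134840 = 0.365444 ± 0.313638 = [0.051806, 0.679082]
ρ-limits: (tanh 0.051806, tanh 0.679082) = (0.052, 0.591)

(0.052, 0.591)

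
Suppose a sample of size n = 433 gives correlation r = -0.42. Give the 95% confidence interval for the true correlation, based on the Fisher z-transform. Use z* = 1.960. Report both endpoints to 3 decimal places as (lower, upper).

z_r = atanh(-0.42) = -0.447692;  SE = 1/√(n−3) = 1/√430 = 0.048224
z-limits: -0.447692 ± 1.960·0.048224 = -0.447692 ± 0.094519 = [-0.542211, -0.353173]
ρ-limits: (tanh -0.542211, tanh -0.353173) = (-0.495, -0.339)

(-0.495, -0.339)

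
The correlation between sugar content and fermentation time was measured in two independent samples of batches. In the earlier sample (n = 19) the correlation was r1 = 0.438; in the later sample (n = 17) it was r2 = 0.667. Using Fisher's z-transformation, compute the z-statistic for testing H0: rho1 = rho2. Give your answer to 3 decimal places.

z1 = atanh(0.438) = 0.469753,  z2 = atanh(0.667) = 0.805319
SE = √(1/(n1−3) + 1/(n2−3)) = √(1/16 + 1/14) = √(0.0625000 + 0.0714286) = √0.1339286 = 0.365963
z = (z1 − z2)/SE = (0.469753 − 0.805319) / 0.365963 = -0.335566 / 0.365963 = -0.917

-0.917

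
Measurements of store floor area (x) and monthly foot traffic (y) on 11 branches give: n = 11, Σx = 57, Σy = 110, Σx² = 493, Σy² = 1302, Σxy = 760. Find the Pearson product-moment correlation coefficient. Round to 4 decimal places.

Numerator: nΣxy − (Σx)(Σy) = 11·760 − (57)(110) = 2090
Denominator: √[(nΣx²−(Σx)²)(nΣy²−(Σy)²)]
  nΣx²−(Σx)² = 11·493 − 3249 = 2174;  nΣy²−(Σy)² = 11·1302 − 12100 = 2222
  √(2174·2222) = √4830628 = 2197.8690
r = 2090 / 2197.8690 = 0.9509

0.9509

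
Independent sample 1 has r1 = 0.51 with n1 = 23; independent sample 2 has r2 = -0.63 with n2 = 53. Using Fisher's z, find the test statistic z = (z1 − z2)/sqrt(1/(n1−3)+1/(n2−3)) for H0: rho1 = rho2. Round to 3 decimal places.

Fisher z-transforms: z1 = atanh(0.51) = 0.562730, z2 = atanh(-0.63) = -0.741416; difference d = 1.304146
Var(d) = 1/20 + 1/50 = 0.0500000 + 0.0200000 = 0.0700000
z = d/√Var(d) = 1.304146 / √0.0700000 = 1.304146 / 0.264575 = 4.929

4.929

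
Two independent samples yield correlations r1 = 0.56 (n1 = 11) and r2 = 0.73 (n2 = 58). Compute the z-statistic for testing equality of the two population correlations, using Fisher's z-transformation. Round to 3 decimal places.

Fisher z-transforms: z1 = atanh(0.56) = 0.632833, z2 = atanh(0.73) = 0.928727; difference d = -0.295894
Var(d) = 1/8 + 1/55 = 0.1250000 + 0.0181818 = 0.1431818
z = d/√Var(d) = -0.295894 / √0.1431818 = -0.295894 / 0.378394 = -0.782

-0.782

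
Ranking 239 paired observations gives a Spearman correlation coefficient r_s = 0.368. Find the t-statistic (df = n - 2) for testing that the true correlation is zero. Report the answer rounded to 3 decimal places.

t = r_s·√(n−2) / √(1−r_s²) with r_s = 0.368, n = 239
  = 0.368·√237 / √(1 − 0.135424)
  = 0.368·15.394804 / 0.929826
  = 5.665288 / 0.929826 = 6.093

6.093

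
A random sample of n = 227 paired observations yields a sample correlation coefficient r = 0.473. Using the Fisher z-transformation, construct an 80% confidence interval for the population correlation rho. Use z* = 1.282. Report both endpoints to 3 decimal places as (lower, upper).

(0.404, 0.537)

z_r = atanh(0.473) = 0.513928;  SE = 1/√(n−3) = 1/√224 = 0.066815
z-limits: 0.513928 ± 1.282·0.066815 = 0.513928 ± 0.085657 = [0.428271, 0.599585]
ρ-limits: (tanh 0.428271, tanh 0.599585) = (0.404, 0.537)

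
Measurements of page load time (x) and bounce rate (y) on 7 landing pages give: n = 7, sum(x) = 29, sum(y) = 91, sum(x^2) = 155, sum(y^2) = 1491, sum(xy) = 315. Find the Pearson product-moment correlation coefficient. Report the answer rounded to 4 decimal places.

Numerator: nΣxy − (Σx)(Σy) = 7·315 − (29)(91) = -434
Denominator: √[(nΣx²−(Σx)²)(nΣy²−(Σy)²)]
  nΣx²−(Σx)² = 7·155 − 841 = 244;  nΣy²−(Σy)² = 7·1491 − 8281 = 2156
  √(244·2156) = √526064 = 725.3027
r = -434 / 725.3027 = -0.5984

-0.5984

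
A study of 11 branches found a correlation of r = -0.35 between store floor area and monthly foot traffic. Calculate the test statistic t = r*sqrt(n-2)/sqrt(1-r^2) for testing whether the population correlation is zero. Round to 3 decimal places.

t = r·√(n−2) / √(1−r²) with r = -0.35, n = 11
  = -0.35·√9 / √(1 − 0.1225)
  = -0.35·3.000000 / 0.936750
  = -1.050000 / 0.936750 = -1.121

-1.121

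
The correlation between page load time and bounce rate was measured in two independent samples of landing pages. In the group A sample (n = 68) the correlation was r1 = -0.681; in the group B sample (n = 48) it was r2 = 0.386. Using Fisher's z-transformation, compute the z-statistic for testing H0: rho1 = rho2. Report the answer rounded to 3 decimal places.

-6.384

z1 = atanh(-0.681) = -0.830977,  z2 = atanh(0.386) = 0.407091
SE = √(1/(n1−3) + 1/(n2−3)) = √(1/65 + 1/45) = √(0.0153846 + 0.0222222) = √0.0376068 = 0.193925
z = (z1 − z2)/SE = (-0.830977 − 0.407091) / 0.193925 = -1.238068 / 0.193925 = -6.384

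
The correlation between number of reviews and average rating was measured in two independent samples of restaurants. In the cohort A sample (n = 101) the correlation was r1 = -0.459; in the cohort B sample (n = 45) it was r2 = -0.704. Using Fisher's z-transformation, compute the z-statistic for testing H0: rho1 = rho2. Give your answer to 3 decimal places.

Fisher z-transforms: z1 = atanh(-0.459) = -0.496044, z2 = atanh(-0.704) = -0.875187; difference d = 0.379143
Var(d) = 1/98 + 1/42 = 0.0102041 + 0.0238095 = 0.0340136
z = d/√Var(d) = 0.379143 / √0.0340136 = 0.379143 / 0.184428 = 2.056

2.056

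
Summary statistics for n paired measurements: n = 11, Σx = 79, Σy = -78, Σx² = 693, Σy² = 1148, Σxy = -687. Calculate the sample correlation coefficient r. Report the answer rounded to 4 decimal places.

S_xy = nΣxy − ΣxΣy = 11·(-687) − 79·(-78) = -7557 − (-6162) = -1395
S_xx = nΣx² − (Σx)² = 11·693 − 79² = 7623 − 6241 = 1382
S_yy = nΣy² − (Σy)² = 11·1148 − (-78)² = 12628 − 6084 = 6544
r = S_xy / √(S_xx·S_yy) = -1395 / √(1382·6544) = -1395 / √9043808 = -1395 / 3007.2925 = -0.4639

-0.4639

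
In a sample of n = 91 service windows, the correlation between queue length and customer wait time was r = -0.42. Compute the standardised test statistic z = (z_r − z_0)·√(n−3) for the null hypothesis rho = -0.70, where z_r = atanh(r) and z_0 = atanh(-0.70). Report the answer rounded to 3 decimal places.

3.936

Fisher z: atanh(-0.42) = -0.447692, atanh(-0.70) = -0.867301
z = (z_r − z_0)·√(n−3) = (-0.447692 − (-0.867301))·√88 = 0.419609 · 9.380832 = 3.936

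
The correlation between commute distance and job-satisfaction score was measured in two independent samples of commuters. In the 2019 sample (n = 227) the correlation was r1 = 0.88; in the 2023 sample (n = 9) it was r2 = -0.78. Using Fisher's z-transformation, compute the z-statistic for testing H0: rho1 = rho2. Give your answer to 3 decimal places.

5.853

z1 = atanh(0.88) = 1.375768,  z2 = atanh(-0.78) = -1.045371
SE = √(1/(n1−3) + 1/(n2−3)) = √(1/224 + 1/6) = √(0.0044643 + 0.1666667) = √0.1711310 = 0.413680
z = (z1 − z2)/SE = (1.375768 − (-1.045371)) / 0.413680 = 2.421139 / 0.413680 = 5.853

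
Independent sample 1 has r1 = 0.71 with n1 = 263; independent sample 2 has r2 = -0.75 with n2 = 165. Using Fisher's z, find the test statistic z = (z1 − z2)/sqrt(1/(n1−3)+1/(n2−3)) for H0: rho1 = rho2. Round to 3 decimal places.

Fisher z-transforms: z1 = atanh(0.71) = 0.887184, z2 = atanh(-0.75) = -0.972955; difference d = 1.860139
Var(d) = 1/260 + 1/162 = 0.0038462 + 0.0061728 = 0.0100190
z = d/√Var(d) = 1.860139 / √0.0100190 = 1.860139 / 0.100095 = 18.584

18.584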